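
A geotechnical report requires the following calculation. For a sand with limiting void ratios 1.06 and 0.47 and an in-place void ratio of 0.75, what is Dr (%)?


Using Dr = (e_max - e) / (e_max - e_min) * 100
e_max - e = 1.06 - 0.75 = 0.31
e_max - e_min = 1.06 - 0.47 = 0.59
Dr = 0.31 / 0.59 * 100
Dr = 52.54 %


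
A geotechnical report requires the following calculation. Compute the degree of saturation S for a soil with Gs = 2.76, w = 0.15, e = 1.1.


Using S = Gs * w / e
S = 2.76 * 0.15 / 1.1
S = 0.3764


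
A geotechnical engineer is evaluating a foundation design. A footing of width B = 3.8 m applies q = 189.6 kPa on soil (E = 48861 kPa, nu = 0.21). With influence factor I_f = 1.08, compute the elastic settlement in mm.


Result: 15.223 mm

Derivation:
Using Se = q * B * (1 - nu^2) * I_f / E
1 - nu^2 = 1 - 0.21^2 = 0.9559
Se = 189.6 * 3.8 * 0.9559 * 1.08 / 48861
Se = 0.015223 m
Convert to mm: Se = 0.015223 * 1000 = 15.223 mm


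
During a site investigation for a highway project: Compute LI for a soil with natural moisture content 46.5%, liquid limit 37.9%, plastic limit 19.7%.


First compute the plasticity index:
PI = LL - PL = 37.9 - 19.7 = 18.2
Then compute the liquidity index:
LI = (w - PL) / PI
LI = (46.5 - 19.7) / 18.2
LI = 1.473


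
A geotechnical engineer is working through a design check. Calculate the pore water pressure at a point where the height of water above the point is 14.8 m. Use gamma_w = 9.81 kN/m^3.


Using u = gamma_w * h_w
u = 9.81 * 14.8
u = 145.19 kPa


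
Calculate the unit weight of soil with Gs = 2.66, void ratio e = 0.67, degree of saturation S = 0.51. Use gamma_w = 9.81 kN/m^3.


Using gamma = gamma_w * (Gs + S*e) / (1 + e)
Numerator: Gs + S*e = 2.66 + 0.51*0.67 = 3.0017
Denominator: 1 + e = 1 + 0.67 = 1.67
gamma = 9.81 * 3.0017 / 1.67
gamma = 17.633 kN/m^3


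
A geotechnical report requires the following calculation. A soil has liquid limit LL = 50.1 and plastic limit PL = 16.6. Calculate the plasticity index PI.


Using PI = LL - PL
PI = 50.1 - 16.6
PI = 33.5


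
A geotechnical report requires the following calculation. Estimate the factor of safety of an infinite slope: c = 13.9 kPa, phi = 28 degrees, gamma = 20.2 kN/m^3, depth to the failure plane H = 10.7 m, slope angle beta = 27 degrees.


Using Fs = c / (gamma*H*sin(beta)*cos(beta)) + tan(phi)/tan(beta)
Cohesion contribution = 13.9 / (20.2*10.7*sin(27)*cos(27))
Cohesion contribution = 0.158983
Friction contribution = tan(28)/tan(27) = 1.04354
Fs = 0.158983 + 1.04354
Fs = 1.203


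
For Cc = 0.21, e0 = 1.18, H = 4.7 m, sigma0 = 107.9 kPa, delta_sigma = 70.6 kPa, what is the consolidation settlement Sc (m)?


Using Sc = Cc * H / (1 + e0) * log10((sigma0 + delta_sigma) / sigma0)
Stress ratio = (107.9 + 70.6) / 107.9 = 1.65431
log10(1.65431) = 0.218617
Cc * H / (1 + e0) = 0.21 * 4.7 / (1 + 1.18) = 0.452752
Sc = 0.452752 * 0.218617
Sc = 0.099 m


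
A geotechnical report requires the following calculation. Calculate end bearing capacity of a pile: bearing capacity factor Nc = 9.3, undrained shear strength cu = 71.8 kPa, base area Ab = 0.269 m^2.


Using Qb = Nc * cu * Ab
Qb = 9.3 * 71.8 * 0.269
Qb = 179.62 kN


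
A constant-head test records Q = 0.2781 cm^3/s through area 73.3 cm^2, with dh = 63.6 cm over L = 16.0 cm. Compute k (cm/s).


Compute hydraulic gradient:
i = dh / L = 63.6 / 16.0 = 3.975
Then apply Darcy's law:
k = Q / (A * i)
k = 0.2781 / (73.3 * 3.975)
k = 0.2781 / 291.368
k = 0.000954 cm/s


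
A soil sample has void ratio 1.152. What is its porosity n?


Using the relation n = e / (1 + e)
n = 1.152 / (1 + 1.152)
n = 1.152 / 2.152
n = 0.5353


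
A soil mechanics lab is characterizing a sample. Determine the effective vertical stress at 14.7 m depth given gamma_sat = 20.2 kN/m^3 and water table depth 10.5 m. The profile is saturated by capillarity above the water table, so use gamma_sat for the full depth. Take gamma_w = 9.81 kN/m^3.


Result: 255.74 kPa

Derivation:
Total stress = gamma_sat * depth
sigma = 20.2 * 14.7 = 296.94 kPa
Pore water pressure u = gamma_w * (depth - d_wt)
u = 9.81 * (14.7 - 10.5) = 41.202 kPa
Effective stress = sigma - u
sigma' = 296.94 - 41.202 = 255.74 kPa


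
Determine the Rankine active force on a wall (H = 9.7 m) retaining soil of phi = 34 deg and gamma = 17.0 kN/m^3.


Compute active earth pressure coefficient:
Ka = tan^2(45 - phi/2) = tan^2(28.0) = 0.282715
Compute active force:
Pa = 0.5 * Ka * gamma * H^2
Pa = 0.5 * 0.282715 * 17.0 * 9.7^2
Pa = 226.11 kN/m


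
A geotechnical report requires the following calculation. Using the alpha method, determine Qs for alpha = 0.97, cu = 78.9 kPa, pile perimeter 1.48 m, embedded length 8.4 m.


Using Qs = alpha * cu * perimeter * L
Qs = 0.97 * 78.9 * 1.48 * 8.4
Qs = 951.46 kN


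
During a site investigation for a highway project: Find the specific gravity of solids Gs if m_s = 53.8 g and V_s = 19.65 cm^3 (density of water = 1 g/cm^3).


Using Gs = m_s / (V_s * rho_w)
Since rho_w = 1 g/cm^3:
Gs = 53.8 / 19.65
Gs = 2.738


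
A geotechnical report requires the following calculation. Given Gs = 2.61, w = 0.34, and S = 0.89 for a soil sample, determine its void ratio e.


Result: 0.9971

Derivation:
Using the relation e = Gs * w / S
e = 2.61 * 0.34 / 0.89
e = 0.9971


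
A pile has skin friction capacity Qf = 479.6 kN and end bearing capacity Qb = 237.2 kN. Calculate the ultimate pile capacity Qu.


Result: 716.8 kN

Derivation:
Using Qu = Qf + Qb
Qu = 479.6 + 237.2
Qu = 716.8 kN


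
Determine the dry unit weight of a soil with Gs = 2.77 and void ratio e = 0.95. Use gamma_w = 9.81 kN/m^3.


Using gamma_d = Gs * gamma_w / (1 + e)
gamma_d = 2.77 * 9.81 / (1 + 0.95)
gamma_d = 2.77 * 9.81 / 1.95
gamma_d = 13.935 kN/m^3


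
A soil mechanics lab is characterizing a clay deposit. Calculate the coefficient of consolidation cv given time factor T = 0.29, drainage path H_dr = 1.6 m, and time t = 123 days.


Using cv = T * H_dr^2 / t
H_dr^2 = 1.6^2 = 2.56
cv = 0.29 * 2.56 / 123
cv = 0.00604 m^2/day


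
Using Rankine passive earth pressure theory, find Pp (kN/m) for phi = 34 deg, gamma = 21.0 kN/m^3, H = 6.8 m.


Result: 1717.35 kN/m

Derivation:
Compute passive earth pressure coefficient:
Kp = tan^2(45 + phi/2) = tan^2(62.0) = 3.537132
Compute passive force:
Pp = 0.5 * Kp * gamma * H^2
Pp = 0.5 * 3.537132 * 21.0 * 6.8^2
Pp = 1717.35 kN/m


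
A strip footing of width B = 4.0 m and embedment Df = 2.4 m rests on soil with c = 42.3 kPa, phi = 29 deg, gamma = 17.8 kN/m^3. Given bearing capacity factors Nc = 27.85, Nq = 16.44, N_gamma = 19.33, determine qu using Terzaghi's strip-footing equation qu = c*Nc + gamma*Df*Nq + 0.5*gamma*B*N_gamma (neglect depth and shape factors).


Compute qu = c*Nc + gamma*Df*Nq + 0.5*gamma*B*N_gamma
Term 1: 42.3 * 27.85 = 1178.055
Term 2: 17.8 * 2.4 * 16.44 = 702.3168
Term 3: 0.5 * 17.8 * 4.0 * 19.33 = 688.148
qu = 1178.055 + 702.3168 + 688.148
qu = 2568.52 kPa


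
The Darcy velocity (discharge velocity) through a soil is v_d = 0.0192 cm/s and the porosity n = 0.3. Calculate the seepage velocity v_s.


Result: 0.064 cm/s

Derivation:
Using v_s = v_d / n
v_s = 0.0192 / 0.3
v_s = 0.064 cm/s


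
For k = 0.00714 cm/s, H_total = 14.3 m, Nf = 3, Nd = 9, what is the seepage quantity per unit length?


Result: 0.0003403 m^3/s per m

Derivation:
Convert k to m/s for unit consistency with H:
k = 0.00714 cm/s = 0.00714 / 100 m/s = 7.14e-05 m/s
Using q = k * H * Nf / Nd
Nf / Nd = 3 / 9 = 0.3333
q = 7.14e-05 * 14.3 * 0.3333
q = 0.0003403 m^3/s per m


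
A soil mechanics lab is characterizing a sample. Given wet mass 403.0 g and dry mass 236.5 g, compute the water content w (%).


Using w = (m_wet - m_dry) / m_dry * 100
m_wet - m_dry = 403.0 - 236.5 = 166.5 g
w = 166.5 / 236.5 * 100
w = 70.4 %


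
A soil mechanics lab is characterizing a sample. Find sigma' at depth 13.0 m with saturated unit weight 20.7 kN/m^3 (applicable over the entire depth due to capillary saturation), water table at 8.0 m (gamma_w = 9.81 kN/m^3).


Total stress = gamma_sat * depth
sigma = 20.7 * 13.0 = 269.1 kPa
Pore water pressure u = gamma_w * (depth - d_wt)
u = 9.81 * (13.0 - 8.0) = 49.05 kPa
Effective stress = sigma - u
sigma' = 269.1 - 49.05 = 220.05 kPa


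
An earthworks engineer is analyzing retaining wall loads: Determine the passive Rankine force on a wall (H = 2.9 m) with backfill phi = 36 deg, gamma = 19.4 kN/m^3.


Result: 314.22 kN/m

Derivation:
Compute passive earth pressure coefficient:
Kp = tan^2(45 + phi/2) = tan^2(63.0) = 3.85184
Compute passive force:
Pp = 0.5 * Kp * gamma * H^2
Pp = 0.5 * 3.85184 * 19.4 * 2.9^2
Pp = 314.22 kN/m


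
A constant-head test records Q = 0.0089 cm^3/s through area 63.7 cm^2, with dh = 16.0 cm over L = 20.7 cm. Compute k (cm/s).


Compute hydraulic gradient:
i = dh / L = 16.0 / 20.7 = 0.772947
Then apply Darcy's law:
k = Q / (A * i)
k = 0.0089 / (63.7 * 0.772947)
k = 0.0089 / 49.2367
k = 0.000181 cm/s


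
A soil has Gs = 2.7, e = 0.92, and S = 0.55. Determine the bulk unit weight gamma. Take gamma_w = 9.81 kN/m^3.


Using gamma = gamma_w * (Gs + S*e) / (1 + e)
Numerator: Gs + S*e = 2.7 + 0.55*0.92 = 3.206
Denominator: 1 + e = 1 + 0.92 = 1.92
gamma = 9.81 * 3.206 / 1.92
gamma = 16.381 kN/m^3


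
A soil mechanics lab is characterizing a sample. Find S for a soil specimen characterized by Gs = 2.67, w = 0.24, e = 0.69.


Using S = Gs * w / e
S = 2.67 * 0.24 / 0.69
S = 0.9287


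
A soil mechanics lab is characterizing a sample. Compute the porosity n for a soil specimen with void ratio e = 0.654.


Result: 0.3954

Derivation:
Using the relation n = e / (1 + e)
n = 0.654 / (1 + 0.654)
n = 0.654 / 1.654
n = 0.3954


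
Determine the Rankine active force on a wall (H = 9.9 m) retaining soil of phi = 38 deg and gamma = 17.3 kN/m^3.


Compute active earth pressure coefficient:
Ka = tan^2(45 - phi/2) = tan^2(26.0) = 0.237883
Compute active force:
Pa = 0.5 * Ka * gamma * H^2
Pa = 0.5 * 0.237883 * 17.3 * 9.9^2
Pa = 201.67 kN/m


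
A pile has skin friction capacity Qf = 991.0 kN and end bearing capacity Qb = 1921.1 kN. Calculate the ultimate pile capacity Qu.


Using Qu = Qf + Qb
Qu = 991.0 + 1921.1
Qu = 2912.1 kN


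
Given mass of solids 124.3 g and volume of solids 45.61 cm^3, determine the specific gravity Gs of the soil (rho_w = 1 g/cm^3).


Using Gs = m_s / (V_s * rho_w)
Since rho_w = 1 g/cm^3:
Gs = 124.3 / 45.61
Gs = 2.725


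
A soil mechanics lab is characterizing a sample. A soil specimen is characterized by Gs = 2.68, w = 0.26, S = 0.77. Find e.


Using the relation e = Gs * w / S
e = 2.68 * 0.26 / 0.77
e = 0.9049


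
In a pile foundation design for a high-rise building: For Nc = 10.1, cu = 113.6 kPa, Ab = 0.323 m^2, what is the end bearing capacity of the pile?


Using Qb = Nc * cu * Ab
Qb = 10.1 * 113.6 * 0.323
Qb = 370.6 kN


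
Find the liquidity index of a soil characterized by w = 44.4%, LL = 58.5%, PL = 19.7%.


First compute the plasticity index:
PI = LL - PL = 58.5 - 19.7 = 38.8
Then compute the liquidity index:
LI = (w - PL) / PI
LI = (44.4 - 19.7) / 38.8
LI = 0.637


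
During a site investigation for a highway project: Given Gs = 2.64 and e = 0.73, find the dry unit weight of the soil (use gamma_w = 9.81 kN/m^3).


Result: 14.97 kN/m^3

Derivation:
Using gamma_d = Gs * gamma_w / (1 + e)
gamma_d = 2.64 * 9.81 / (1 + 0.73)
gamma_d = 2.64 * 9.81 / 1.73
gamma_d = 14.97 kN/m^3


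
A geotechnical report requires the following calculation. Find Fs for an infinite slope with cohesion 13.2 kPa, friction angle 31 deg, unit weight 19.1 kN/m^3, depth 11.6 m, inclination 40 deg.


Using Fs = c / (gamma*H*sin(beta)*cos(beta)) + tan(phi)/tan(beta)
Cohesion contribution = 13.2 / (19.1*11.6*sin(40)*cos(40))
Cohesion contribution = 0.120993
Friction contribution = tan(31)/tan(40) = 0.716078
Fs = 0.120993 + 0.716078
Fs = 0.837


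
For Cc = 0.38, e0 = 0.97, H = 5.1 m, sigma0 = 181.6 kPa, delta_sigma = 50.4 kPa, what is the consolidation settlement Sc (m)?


Using Sc = Cc * H / (1 + e0) * log10((sigma0 + delta_sigma) / sigma0)
Stress ratio = (181.6 + 50.4) / 181.6 = 1.27753
log10(1.27753) = 0.106372
Cc * H / (1 + e0) = 0.38 * 5.1 / (1 + 0.97) = 0.983756
Sc = 0.983756 * 0.106372
Sc = 0.1046 m


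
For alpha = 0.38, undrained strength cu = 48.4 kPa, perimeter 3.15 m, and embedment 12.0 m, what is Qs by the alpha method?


Result: 695.22 kN

Derivation:
Using Qs = alpha * cu * perimeter * L
Qs = 0.38 * 48.4 * 3.15 * 12.0
Qs = 695.22 kN


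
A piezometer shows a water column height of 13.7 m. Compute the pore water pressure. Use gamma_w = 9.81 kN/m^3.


Result: 134.4 kPa

Derivation:
Using u = gamma_w * h_w
u = 9.81 * 13.7
u = 134.4 kPa


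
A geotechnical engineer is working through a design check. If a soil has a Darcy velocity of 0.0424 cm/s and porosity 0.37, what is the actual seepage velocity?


Using v_s = v_d / n
v_s = 0.0424 / 0.37
v_s = 0.11459 cm/s


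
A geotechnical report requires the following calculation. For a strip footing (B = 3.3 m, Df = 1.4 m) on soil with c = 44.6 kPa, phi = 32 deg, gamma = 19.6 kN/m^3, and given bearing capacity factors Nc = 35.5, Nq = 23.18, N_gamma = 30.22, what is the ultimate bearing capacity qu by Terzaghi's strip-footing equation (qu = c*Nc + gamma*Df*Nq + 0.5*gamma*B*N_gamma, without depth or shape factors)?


Compute qu = c*Nc + gamma*Df*Nq + 0.5*gamma*B*N_gamma
Term 1: 44.6 * 35.5 = 1583.3
Term 2: 19.6 * 1.4 * 23.18 = 636.0592
Term 3: 0.5 * 19.6 * 3.3 * 30.22 = 977.3148
qu = 1583.3 + 636.0592 + 977.3148
qu = 3196.67 kPa


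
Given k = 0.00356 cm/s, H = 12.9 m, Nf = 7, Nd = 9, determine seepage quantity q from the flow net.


Result: 0.0003572 m^3/s per m

Derivation:
Convert k to m/s for unit consistency with H:
k = 0.00356 cm/s = 0.00356 / 100 m/s = 3.56e-05 m/s
Using q = k * H * Nf / Nd
Nf / Nd = 7 / 9 = 0.7778
q = 3.56e-05 * 12.9 * 0.7778
q = 0.0003572 m^3/s per m


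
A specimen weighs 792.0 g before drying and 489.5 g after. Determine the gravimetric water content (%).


Using w = (m_wet - m_dry) / m_dry * 100
m_wet - m_dry = 792.0 - 489.5 = 302.5 g
w = 302.5 / 489.5 * 100
w = 61.8 %


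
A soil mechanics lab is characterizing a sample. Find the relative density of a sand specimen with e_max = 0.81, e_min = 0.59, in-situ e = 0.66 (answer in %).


Using Dr = (e_max - e) / (e_max - e_min) * 100
e_max - e = 0.81 - 0.66 = 0.15
e_max - e_min = 0.81 - 0.59 = 0.22
Dr = 0.15 / 0.22 * 100
Dr = 68.18 %


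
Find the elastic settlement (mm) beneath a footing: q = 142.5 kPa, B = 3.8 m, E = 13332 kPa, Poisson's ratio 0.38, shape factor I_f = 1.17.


Result: 40.659 mm

Derivation:
Using Se = q * B * (1 - nu^2) * I_f / E
1 - nu^2 = 1 - 0.38^2 = 0.8556
Se = 142.5 * 3.8 * 0.8556 * 1.17 / 13332
Se = 0.040659 m
Convert to mm: Se = 0.040659 * 1000 = 40.659 mm


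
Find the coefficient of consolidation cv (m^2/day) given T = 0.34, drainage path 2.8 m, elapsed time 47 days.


Using cv = T * H_dr^2 / t
H_dr^2 = 2.8^2 = 7.84
cv = 0.34 * 7.84 / 47
cv = 0.05671 m^2/day


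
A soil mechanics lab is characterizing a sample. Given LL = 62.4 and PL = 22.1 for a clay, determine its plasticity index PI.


Using PI = LL - PL
PI = 62.4 - 22.1
PI = 40.3


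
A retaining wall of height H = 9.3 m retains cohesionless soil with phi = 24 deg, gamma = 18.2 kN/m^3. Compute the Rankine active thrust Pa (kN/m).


Result: 331.93 kN/m

Derivation:
Compute active earth pressure coefficient:
Ka = tan^2(45 - phi/2) = tan^2(33.0) = 0.42173
Compute active force:
Pa = 0.5 * Ka * gamma * H^2
Pa = 0.5 * 0.42173 * 18.2 * 9.3^2
Pa = 331.93 kN/m


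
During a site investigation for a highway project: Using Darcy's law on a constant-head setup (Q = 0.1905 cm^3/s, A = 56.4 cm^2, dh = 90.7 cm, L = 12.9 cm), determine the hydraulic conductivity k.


Compute hydraulic gradient:
i = dh / L = 90.7 / 12.9 = 7.03101
Then apply Darcy's law:
k = Q / (A * i)
k = 0.1905 / (56.4 * 7.03101)
k = 0.1905 / 396.549
k = 0.00048 cm/s


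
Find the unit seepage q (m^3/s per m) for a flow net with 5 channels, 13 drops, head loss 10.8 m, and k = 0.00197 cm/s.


Convert k to m/s for unit consistency with H:
k = 0.00197 cm/s = 0.00197 / 100 m/s = 1.97e-05 m/s
Using q = k * H * Nf / Nd
Nf / Nd = 5 / 13 = 0.3846
q = 1.97e-05 * 10.8 * 0.3846
q = 8.183e-05 m^3/s per m


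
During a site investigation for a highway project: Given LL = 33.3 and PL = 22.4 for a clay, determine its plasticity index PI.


Using PI = LL - PL
PI = 33.3 - 22.4
PI = 10.9


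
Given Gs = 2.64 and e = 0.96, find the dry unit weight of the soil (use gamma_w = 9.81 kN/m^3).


Using gamma_d = Gs * gamma_w / (1 + e)
gamma_d = 2.64 * 9.81 / (1 + 0.96)
gamma_d = 2.64 * 9.81 / 1.96
gamma_d = 13.213 kN/m^3


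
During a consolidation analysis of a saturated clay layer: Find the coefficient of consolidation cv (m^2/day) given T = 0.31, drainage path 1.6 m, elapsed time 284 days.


Using cv = T * H_dr^2 / t
H_dr^2 = 1.6^2 = 2.56
cv = 0.31 * 2.56 / 284
cv = 0.00279 m^2/day


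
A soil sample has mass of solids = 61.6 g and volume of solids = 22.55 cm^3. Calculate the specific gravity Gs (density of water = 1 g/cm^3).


Result: 2.732

Derivation:
Using Gs = m_s / (V_s * rho_w)
Since rho_w = 1 g/cm^3:
Gs = 61.6 / 22.55
Gs = 2.732


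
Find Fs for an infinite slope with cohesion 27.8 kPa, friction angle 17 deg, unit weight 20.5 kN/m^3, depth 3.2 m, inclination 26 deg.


Using Fs = c / (gamma*H*sin(beta)*cos(beta)) + tan(phi)/tan(beta)
Cohesion contribution = 27.8 / (20.5*3.2*sin(26)*cos(26))
Cohesion contribution = 1.07557
Friction contribution = tan(17)/tan(26) = 0.626841
Fs = 1.07557 + 0.626841
Fs = 1.702


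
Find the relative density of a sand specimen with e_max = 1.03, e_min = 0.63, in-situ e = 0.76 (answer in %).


Using Dr = (e_max - e) / (e_max - e_min) * 100
e_max - e = 1.03 - 0.76 = 0.27
e_max - e_min = 1.03 - 0.63 = 0.4
Dr = 0.27 / 0.4 * 100
Dr = 67.5 %


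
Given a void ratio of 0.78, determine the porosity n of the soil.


Result: 0.4382

Derivation:
Using the relation n = e / (1 + e)
n = 0.78 / (1 + 0.78)
n = 0.78 / 1.78
n = 0.4382


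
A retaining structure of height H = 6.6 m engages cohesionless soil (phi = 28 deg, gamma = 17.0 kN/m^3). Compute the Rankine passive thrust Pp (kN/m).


Compute passive earth pressure coefficient:
Kp = tan^2(45 + phi/2) = tan^2(59.0) = 2.769826
Compute passive force:
Pp = 0.5 * Kp * gamma * H^2
Pp = 0.5 * 2.769826 * 17.0 * 6.6^2
Pp = 1025.56 kN/m


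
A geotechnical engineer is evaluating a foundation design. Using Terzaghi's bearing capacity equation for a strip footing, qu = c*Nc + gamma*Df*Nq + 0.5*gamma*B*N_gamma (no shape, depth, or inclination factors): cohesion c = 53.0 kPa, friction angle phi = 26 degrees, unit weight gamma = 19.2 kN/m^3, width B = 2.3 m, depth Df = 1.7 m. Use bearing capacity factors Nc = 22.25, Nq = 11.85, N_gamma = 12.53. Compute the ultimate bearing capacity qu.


Result: 1842.7 kPa

Derivation:
Compute qu = c*Nc + gamma*Df*Nq + 0.5*gamma*B*N_gamma
Term 1: 53.0 * 22.25 = 1179.25
Term 2: 19.2 * 1.7 * 11.85 = 386.784
Term 3: 0.5 * 19.2 * 2.3 * 12.53 = 276.6624
qu = 1179.25 + 386.784 + 276.6624
qu = 1842.7 kPa


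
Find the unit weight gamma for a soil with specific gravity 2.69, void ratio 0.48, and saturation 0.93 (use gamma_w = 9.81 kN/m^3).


Using gamma = gamma_w * (Gs + S*e) / (1 + e)
Numerator: Gs + S*e = 2.69 + 0.93*0.48 = 3.1364
Denominator: 1 + e = 1 + 0.48 = 1.48
gamma = 9.81 * 3.1364 / 1.48
gamma = 20.789 kN/m^3


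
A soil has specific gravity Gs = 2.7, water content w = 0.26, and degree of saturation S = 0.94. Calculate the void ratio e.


Using the relation e = Gs * w / S
e = 2.7 * 0.26 / 0.94
e = 0.7468


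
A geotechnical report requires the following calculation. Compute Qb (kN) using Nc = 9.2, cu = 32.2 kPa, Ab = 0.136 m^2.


Using Qb = Nc * cu * Ab
Qb = 9.2 * 32.2 * 0.136
Qb = 40.29 kN


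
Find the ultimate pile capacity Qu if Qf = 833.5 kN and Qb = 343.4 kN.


Using Qu = Qf + Qb
Qu = 833.5 + 343.4
Qu = 1176.9 kN


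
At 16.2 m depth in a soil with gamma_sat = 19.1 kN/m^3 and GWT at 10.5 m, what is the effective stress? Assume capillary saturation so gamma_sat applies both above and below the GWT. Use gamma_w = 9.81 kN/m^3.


Total stress = gamma_sat * depth
sigma = 19.1 * 16.2 = 309.42 kPa
Pore water pressure u = gamma_w * (depth - d_wt)
u = 9.81 * (16.2 - 10.5) = 55.917 kPa
Effective stress = sigma - u
sigma' = 309.42 - 55.917 = 253.5 kPa


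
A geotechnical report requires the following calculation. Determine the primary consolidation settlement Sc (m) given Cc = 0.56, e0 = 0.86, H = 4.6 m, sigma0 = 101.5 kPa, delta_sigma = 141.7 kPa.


Using Sc = Cc * H / (1 + e0) * log10((sigma0 + delta_sigma) / sigma0)
Stress ratio = (101.5 + 141.7) / 101.5 = 2.39606
log10(2.39606) = 0.379498
Cc * H / (1 + e0) = 0.56 * 4.6 / (1 + 0.86) = 1.38495
Sc = 1.38495 * 0.379498
Sc = 0.5256 m


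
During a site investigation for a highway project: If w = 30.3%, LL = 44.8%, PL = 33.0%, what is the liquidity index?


Result: -0.229

Derivation:
First compute the plasticity index:
PI = LL - PL = 44.8 - 33.0 = 11.8
Then compute the liquidity index:
LI = (w - PL) / PI
LI = (30.3 - 33.0) / 11.8
LI = -0.229


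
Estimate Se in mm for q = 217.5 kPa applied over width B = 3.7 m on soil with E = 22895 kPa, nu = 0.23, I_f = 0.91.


Using Se = q * B * (1 - nu^2) * I_f / E
1 - nu^2 = 1 - 0.23^2 = 0.9471
Se = 217.5 * 3.7 * 0.9471 * 0.91 / 22895
Se = 0.030294 m
Convert to mm: Se = 0.030294 * 1000 = 30.294 mm


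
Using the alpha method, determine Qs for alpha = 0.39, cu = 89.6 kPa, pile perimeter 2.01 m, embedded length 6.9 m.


Using Qs = alpha * cu * perimeter * L
Qs = 0.39 * 89.6 * 2.01 * 6.9
Qs = 484.64 kN


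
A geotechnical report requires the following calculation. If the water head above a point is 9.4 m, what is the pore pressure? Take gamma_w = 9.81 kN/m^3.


Result: 92.21 kPa

Derivation:
Using u = gamma_w * h_w
u = 9.81 * 9.4
u = 92.21 kPa


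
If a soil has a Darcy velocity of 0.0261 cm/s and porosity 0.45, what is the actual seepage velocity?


Using v_s = v_d / n
v_s = 0.0261 / 0.45
v_s = 0.058 cm/s


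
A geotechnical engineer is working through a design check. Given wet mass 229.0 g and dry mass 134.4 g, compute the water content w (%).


Using w = (m_wet - m_dry) / m_dry * 100
m_wet - m_dry = 229.0 - 134.4 = 94.6 g
w = 94.6 / 134.4 * 100
w = 70.39 %


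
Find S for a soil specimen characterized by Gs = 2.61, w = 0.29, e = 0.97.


Using S = Gs * w / e
S = 2.61 * 0.29 / 0.97
S = 0.7803


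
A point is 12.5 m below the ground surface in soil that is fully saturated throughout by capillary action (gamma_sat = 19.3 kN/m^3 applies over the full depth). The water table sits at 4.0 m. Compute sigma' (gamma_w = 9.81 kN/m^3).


Total stress = gamma_sat * depth
sigma = 19.3 * 12.5 = 241.25 kPa
Pore water pressure u = gamma_w * (depth - d_wt)
u = 9.81 * (12.5 - 4.0) = 83.385 kPa
Effective stress = sigma - u
sigma' = 241.25 - 83.385 = 157.87 kPa


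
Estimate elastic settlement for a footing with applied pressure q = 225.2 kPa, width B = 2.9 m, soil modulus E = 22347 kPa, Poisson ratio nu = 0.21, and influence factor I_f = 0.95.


Result: 26.539 mm

Derivation:
Using Se = q * B * (1 - nu^2) * I_f / E
1 - nu^2 = 1 - 0.21^2 = 0.9559
Se = 225.2 * 2.9 * 0.9559 * 0.95 / 22347
Se = 0.026539 m
Convert to mm: Se = 0.026539 * 1000 = 26.539 mm


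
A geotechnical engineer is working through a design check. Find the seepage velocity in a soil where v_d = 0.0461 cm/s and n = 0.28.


Using v_s = v_d / n
v_s = 0.0461 / 0.28
v_s = 0.16464 cm/s


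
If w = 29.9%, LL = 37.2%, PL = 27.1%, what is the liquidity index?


First compute the plasticity index:
PI = LL - PL = 37.2 - 27.1 = 10.1
Then compute the liquidity index:
LI = (w - PL) / PI
LI = (29.9 - 27.1) / 10.1
LI = 0.277


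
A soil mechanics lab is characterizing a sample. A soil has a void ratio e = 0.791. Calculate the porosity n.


Using the relation n = e / (1 + e)
n = 0.791 / (1 + 0.791)
n = 0.791 / 1.791
n = 0.4417


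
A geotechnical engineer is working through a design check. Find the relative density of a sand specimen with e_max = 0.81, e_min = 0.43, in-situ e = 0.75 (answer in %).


Using Dr = (e_max - e) / (e_max - e_min) * 100
e_max - e = 0.81 - 0.75 = 0.06
e_max - e_min = 0.81 - 0.43 = 0.38
Dr = 0.06 / 0.38 * 100
Dr = 15.79 %


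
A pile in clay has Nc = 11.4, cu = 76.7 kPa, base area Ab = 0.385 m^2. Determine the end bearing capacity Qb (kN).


Using Qb = Nc * cu * Ab
Qb = 11.4 * 76.7 * 0.385
Qb = 336.64 kN


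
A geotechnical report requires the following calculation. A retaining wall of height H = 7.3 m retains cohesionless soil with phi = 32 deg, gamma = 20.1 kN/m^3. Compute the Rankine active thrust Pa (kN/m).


Compute active earth pressure coefficient:
Ka = tan^2(45 - phi/2) = tan^2(29.0) = 0.307259
Compute active force:
Pa = 0.5 * Ka * gamma * H^2
Pa = 0.5 * 0.307259 * 20.1 * 7.3^2
Pa = 164.56 kN/m


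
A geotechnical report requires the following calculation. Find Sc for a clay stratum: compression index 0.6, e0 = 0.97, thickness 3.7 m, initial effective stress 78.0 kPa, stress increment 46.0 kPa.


Using Sc = Cc * H / (1 + e0) * log10((sigma0 + delta_sigma) / sigma0)
Stress ratio = (78.0 + 46.0) / 78.0 = 1.58974
log10(1.58974) = 0.201327
Cc * H / (1 + e0) = 0.6 * 3.7 / (1 + 0.97) = 1.1269
Sc = 1.1269 * 0.201327
Sc = 0.2269 m


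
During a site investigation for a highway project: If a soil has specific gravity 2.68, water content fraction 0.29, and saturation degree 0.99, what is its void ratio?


Using the relation e = Gs * w / S
e = 2.68 * 0.29 / 0.99
e = 0.7851


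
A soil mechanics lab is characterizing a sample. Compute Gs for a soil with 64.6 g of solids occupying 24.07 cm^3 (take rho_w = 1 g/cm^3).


Using Gs = m_s / (V_s * rho_w)
Since rho_w = 1 g/cm^3:
Gs = 64.6 / 24.07
Gs = 2.684


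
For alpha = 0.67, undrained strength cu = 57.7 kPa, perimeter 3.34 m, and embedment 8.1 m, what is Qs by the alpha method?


Using Qs = alpha * cu * perimeter * L
Qs = 0.67 * 57.7 * 3.34 * 8.1
Qs = 1045.88 kN


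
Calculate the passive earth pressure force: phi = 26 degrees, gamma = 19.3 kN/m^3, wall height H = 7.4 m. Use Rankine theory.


Result: 1353.36 kN/m

Derivation:
Compute passive earth pressure coefficient:
Kp = tan^2(45 + phi/2) = tan^2(58.0) = 2.561071
Compute passive force:
Pp = 0.5 * Kp * gamma * H^2
Pp = 0.5 * 2.561071 * 19.3 * 7.4^2
Pp = 1353.36 kN/m


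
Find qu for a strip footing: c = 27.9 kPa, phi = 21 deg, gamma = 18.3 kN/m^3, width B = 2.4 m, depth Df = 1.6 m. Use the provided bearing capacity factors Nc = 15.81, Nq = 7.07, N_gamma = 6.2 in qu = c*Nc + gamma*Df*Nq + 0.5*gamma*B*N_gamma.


Compute qu = c*Nc + gamma*Df*Nq + 0.5*gamma*B*N_gamma
Term 1: 27.9 * 15.81 = 441.099
Term 2: 18.3 * 1.6 * 7.07 = 207.0096
Term 3: 0.5 * 18.3 * 2.4 * 6.2 = 136.152
qu = 441.099 + 207.0096 + 136.152
qu = 784.26 kPa


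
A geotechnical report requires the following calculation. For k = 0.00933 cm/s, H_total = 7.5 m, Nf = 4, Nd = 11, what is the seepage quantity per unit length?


Convert k to m/s for unit consistency with H:
k = 0.00933 cm/s = 0.00933 / 100 m/s = 9.33e-05 m/s
Using q = k * H * Nf / Nd
Nf / Nd = 4 / 11 = 0.3636
q = 9.33e-05 * 7.5 * 0.3636
q = 0.0002545 m^3/s per m


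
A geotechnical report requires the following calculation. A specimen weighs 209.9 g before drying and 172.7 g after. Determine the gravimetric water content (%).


Using w = (m_wet - m_dry) / m_dry * 100
m_wet - m_dry = 209.9 - 172.7 = 37.2 g
w = 37.2 / 172.7 * 100
w = 21.54 %


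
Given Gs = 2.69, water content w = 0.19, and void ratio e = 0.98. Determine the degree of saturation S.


Result: 0.5215

Derivation:
Using S = Gs * w / e
S = 2.69 * 0.19 / 0.98
S = 0.5215


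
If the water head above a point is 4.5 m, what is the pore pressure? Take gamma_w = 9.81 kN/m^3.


Result: 44.15 kPa

Derivation:
Using u = gamma_w * h_w
u = 9.81 * 4.5
u = 44.15 kPa


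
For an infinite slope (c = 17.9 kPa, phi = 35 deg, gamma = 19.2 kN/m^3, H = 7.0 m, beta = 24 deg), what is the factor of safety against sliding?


Result: 1.931

Derivation:
Using Fs = c / (gamma*H*sin(beta)*cos(beta)) + tan(phi)/tan(beta)
Cohesion contribution = 17.9 / (19.2*7.0*sin(24)*cos(24))
Cohesion contribution = 0.358435
Friction contribution = tan(35)/tan(24) = 1.57269
Fs = 0.358435 + 1.57269
Fs = 1.931


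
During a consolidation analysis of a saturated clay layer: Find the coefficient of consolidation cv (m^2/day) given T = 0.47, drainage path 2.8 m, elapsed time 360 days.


Using cv = T * H_dr^2 / t
H_dr^2 = 2.8^2 = 7.84
cv = 0.47 * 7.84 / 360
cv = 0.01024 m^2/day


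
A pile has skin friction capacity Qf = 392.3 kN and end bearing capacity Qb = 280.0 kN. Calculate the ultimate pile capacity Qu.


Using Qu = Qf + Qb
Qu = 392.3 + 280.0
Qu = 672.3 kN


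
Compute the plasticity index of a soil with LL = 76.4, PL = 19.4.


Using PI = LL - PL
PI = 76.4 - 19.4
PI = 57.0


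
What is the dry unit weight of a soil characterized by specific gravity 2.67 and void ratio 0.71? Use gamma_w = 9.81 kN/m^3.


Using gamma_d = Gs * gamma_w / (1 + e)
gamma_d = 2.67 * 9.81 / (1 + 0.71)
gamma_d = 2.67 * 9.81 / 1.71
gamma_d = 15.317 kN/m^3


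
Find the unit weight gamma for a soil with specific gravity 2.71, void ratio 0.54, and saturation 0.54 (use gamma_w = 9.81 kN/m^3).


Using gamma = gamma_w * (Gs + S*e) / (1 + e)
Numerator: Gs + S*e = 2.71 + 0.54*0.54 = 3.0016
Denominator: 1 + e = 1 + 0.54 = 1.54
gamma = 9.81 * 3.0016 / 1.54
gamma = 19.121 kN/m^3


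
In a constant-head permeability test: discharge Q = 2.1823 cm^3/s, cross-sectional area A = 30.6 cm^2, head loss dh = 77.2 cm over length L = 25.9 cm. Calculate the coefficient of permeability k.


Compute hydraulic gradient:
i = dh / L = 77.2 / 25.9 = 2.98069
Then apply Darcy's law:
k = Q / (A * i)
k = 2.1823 / (30.6 * 2.98069)
k = 2.1823 / 91.2093
k = 0.023926 cm/s


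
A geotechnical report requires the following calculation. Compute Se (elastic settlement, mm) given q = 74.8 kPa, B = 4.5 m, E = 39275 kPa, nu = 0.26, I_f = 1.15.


Using Se = q * B * (1 - nu^2) * I_f / E
1 - nu^2 = 1 - 0.26^2 = 0.9324
Se = 74.8 * 4.5 * 0.9324 * 1.15 / 39275
Se = 0.009190 m
Convert to mm: Se = 0.009190 * 1000 = 9.19 mm


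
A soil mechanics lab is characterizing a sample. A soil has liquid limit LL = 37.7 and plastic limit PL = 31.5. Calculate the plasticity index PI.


Result: 6.2

Derivation:
Using PI = LL - PL
PI = 37.7 - 31.5
PI = 6.2


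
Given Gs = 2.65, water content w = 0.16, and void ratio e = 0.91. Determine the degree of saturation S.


Result: 0.4659

Derivation:
Using S = Gs * w / e
S = 2.65 * 0.16 / 0.91
S = 0.4659


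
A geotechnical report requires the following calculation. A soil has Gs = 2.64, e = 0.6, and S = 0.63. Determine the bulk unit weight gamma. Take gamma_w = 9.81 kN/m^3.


Using gamma = gamma_w * (Gs + S*e) / (1 + e)
Numerator: Gs + S*e = 2.64 + 0.63*0.6 = 3.018
Denominator: 1 + e = 1 + 0.6 = 1.6
gamma = 9.81 * 3.018 / 1.6
gamma = 18.504 kN/m^3


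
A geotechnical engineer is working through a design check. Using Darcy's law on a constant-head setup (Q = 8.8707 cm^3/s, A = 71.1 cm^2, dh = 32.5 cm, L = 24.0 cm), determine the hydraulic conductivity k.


Compute hydraulic gradient:
i = dh / L = 32.5 / 24.0 = 1.35417
Then apply Darcy's law:
k = Q / (A * i)
k = 8.8707 / (71.1 * 1.35417)
k = 8.8707 / 96.2812
k = 0.092133 cm/s


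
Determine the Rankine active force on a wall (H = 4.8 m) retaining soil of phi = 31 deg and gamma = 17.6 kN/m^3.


Result: 64.9 kN/m

Derivation:
Compute active earth pressure coefficient:
Ka = tan^2(45 - phi/2) = tan^2(29.5) = 0.320099
Compute active force:
Pa = 0.5 * Ka * gamma * H^2
Pa = 0.5 * 0.320099 * 17.6 * 4.8^2
Pa = 64.9 kN/m


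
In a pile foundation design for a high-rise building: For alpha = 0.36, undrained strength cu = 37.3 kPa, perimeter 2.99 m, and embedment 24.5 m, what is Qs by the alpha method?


Using Qs = alpha * cu * perimeter * L
Qs = 0.36 * 37.3 * 2.99 * 24.5
Qs = 983.67 kN


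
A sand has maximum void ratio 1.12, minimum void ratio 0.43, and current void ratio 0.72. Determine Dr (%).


Using Dr = (e_max - e) / (e_max - e_min) * 100
e_max - e = 1.12 - 0.72 = 0.4
e_max - e_min = 1.12 - 0.43 = 0.69
Dr = 0.4 / 0.69 * 100
Dr = 57.97 %


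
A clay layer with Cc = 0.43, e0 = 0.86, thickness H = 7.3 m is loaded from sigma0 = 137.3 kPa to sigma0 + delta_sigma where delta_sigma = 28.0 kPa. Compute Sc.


Using Sc = Cc * H / (1 + e0) * log10((sigma0 + delta_sigma) / sigma0)
Stress ratio = (137.3 + 28.0) / 137.3 = 1.20393
log10(1.20393) = 0.0806023
Cc * H / (1 + e0) = 0.43 * 7.3 / (1 + 0.86) = 1.68763
Sc = 1.68763 * 0.0806023
Sc = 0.136 m


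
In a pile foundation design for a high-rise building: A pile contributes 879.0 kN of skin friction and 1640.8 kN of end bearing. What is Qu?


Result: 2519.8 kN

Derivation:
Using Qu = Qf + Qb
Qu = 879.0 + 1640.8
Qu = 2519.8 kN


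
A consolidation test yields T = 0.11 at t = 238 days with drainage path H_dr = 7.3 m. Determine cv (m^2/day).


Result: 0.02463 m^2/day

Derivation:
Using cv = T * H_dr^2 / t
H_dr^2 = 7.3^2 = 53.29
cv = 0.11 * 53.29 / 238
cv = 0.02463 m^2/day


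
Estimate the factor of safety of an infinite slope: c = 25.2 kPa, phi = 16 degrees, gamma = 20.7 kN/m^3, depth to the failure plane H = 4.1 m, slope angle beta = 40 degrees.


Result: 0.945

Derivation:
Using Fs = c / (gamma*H*sin(beta)*cos(beta)) + tan(phi)/tan(beta)
Cohesion contribution = 25.2 / (20.7*4.1*sin(40)*cos(40))
Cohesion contribution = 0.603011
Friction contribution = tan(16)/tan(40) = 0.34173
Fs = 0.603011 + 0.34173
Fs = 0.945


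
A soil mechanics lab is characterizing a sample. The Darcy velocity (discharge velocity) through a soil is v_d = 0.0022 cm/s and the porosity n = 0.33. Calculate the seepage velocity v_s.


Using v_s = v_d / n
v_s = 0.0022 / 0.33
v_s = 0.00667 cm/s


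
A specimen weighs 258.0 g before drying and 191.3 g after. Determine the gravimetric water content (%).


Using w = (m_wet - m_dry) / m_dry * 100
m_wet - m_dry = 258.0 - 191.3 = 66.7 g
w = 66.7 / 191.3 * 100
w = 34.87 %


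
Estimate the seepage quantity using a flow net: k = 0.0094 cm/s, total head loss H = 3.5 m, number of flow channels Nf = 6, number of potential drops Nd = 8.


Convert k to m/s for unit consistency with H:
k = 0.0094 cm/s = 0.0094 / 100 m/s = 9.4e-05 m/s
Using q = k * H * Nf / Nd
Nf / Nd = 6 / 8 = 0.75
q = 9.4e-05 * 3.5 * 0.75
q = 0.0002468 m^3/s per m


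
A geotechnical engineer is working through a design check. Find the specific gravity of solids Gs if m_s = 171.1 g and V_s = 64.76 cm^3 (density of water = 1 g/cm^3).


Using Gs = m_s / (V_s * rho_w)
Since rho_w = 1 g/cm^3:
Gs = 171.1 / 64.76
Gs = 2.642


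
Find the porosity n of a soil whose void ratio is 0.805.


Using the relation n = e / (1 + e)
n = 0.805 / (1 + 0.805)
n = 0.805 / 1.805
n = 0.446


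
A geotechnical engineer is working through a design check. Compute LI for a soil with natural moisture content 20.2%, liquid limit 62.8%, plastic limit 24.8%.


First compute the plasticity index:
PI = LL - PL = 62.8 - 24.8 = 38.0
Then compute the liquidity index:
LI = (w - PL) / PI
LI = (20.2 - 24.8) / 38.0
LI = -0.121


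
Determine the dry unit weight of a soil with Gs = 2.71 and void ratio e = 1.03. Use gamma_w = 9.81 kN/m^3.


Using gamma_d = Gs * gamma_w / (1 + e)
gamma_d = 2.71 * 9.81 / (1 + 1.03)
gamma_d = 2.71 * 9.81 / 2.03
gamma_d = 13.096 kN/m^3


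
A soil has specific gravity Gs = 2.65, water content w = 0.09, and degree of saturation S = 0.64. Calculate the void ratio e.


Using the relation e = Gs * w / S
e = 2.65 * 0.09 / 0.64
e = 0.3727


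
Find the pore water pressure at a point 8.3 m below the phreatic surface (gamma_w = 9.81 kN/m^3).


Using u = gamma_w * h_w
u = 9.81 * 8.3
u = 81.42 kPa


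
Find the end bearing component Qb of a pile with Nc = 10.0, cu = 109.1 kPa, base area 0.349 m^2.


Result: 380.76 kN

Derivation:
Using Qb = Nc * cu * Ab
Qb = 10.0 * 109.1 * 0.349
Qb = 380.76 kN


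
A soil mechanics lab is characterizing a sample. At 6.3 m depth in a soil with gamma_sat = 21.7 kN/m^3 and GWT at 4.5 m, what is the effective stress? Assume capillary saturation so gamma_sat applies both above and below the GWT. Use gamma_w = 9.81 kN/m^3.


Total stress = gamma_sat * depth
sigma = 21.7 * 6.3 = 136.71 kPa
Pore water pressure u = gamma_w * (depth - d_wt)
u = 9.81 * (6.3 - 4.5) = 17.658 kPa
Effective stress = sigma - u
sigma' = 136.71 - 17.658 = 119.05 kPa


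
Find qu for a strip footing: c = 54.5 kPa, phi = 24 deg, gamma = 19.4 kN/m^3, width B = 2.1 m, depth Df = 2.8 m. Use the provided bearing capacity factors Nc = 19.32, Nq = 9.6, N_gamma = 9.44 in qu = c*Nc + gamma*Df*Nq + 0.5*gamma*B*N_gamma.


Result: 1766.7 kPa

Derivation:
Compute qu = c*Nc + gamma*Df*Nq + 0.5*gamma*B*N_gamma
Term 1: 54.5 * 19.32 = 1052.94
Term 2: 19.4 * 2.8 * 9.6 = 521.472
Term 3: 0.5 * 19.4 * 2.1 * 9.44 = 192.2928
qu = 1052.94 + 521.472 + 192.2928
qu = 1766.7 kPa


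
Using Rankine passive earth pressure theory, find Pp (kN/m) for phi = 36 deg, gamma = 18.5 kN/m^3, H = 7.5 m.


Result: 2004.16 kN/m

Derivation:
Compute passive earth pressure coefficient:
Kp = tan^2(45 + phi/2) = tan^2(63.0) = 3.85184
Compute passive force:
Pp = 0.5 * Kp * gamma * H^2
Pp = 0.5 * 3.85184 * 18.5 * 7.5^2
Pp = 2004.16 kN/m


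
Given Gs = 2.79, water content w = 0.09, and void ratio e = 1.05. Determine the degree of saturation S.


Using S = Gs * w / e
S = 2.79 * 0.09 / 1.05
S = 0.2391


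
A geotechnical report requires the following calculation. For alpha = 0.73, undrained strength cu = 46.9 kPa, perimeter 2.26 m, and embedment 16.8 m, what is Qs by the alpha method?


Using Qs = alpha * cu * perimeter * L
Qs = 0.73 * 46.9 * 2.26 * 16.8
Qs = 1299.91 kN


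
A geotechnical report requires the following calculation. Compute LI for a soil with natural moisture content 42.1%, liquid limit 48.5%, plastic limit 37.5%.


Result: 0.418

Derivation:
First compute the plasticity index:
PI = LL - PL = 48.5 - 37.5 = 11.0
Then compute the liquidity index:
LI = (w - PL) / PI
LI = (42.1 - 37.5) / 11.0
LI = 0.418


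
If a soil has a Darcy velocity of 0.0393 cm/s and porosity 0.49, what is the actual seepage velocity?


Using v_s = v_d / n
v_s = 0.0393 / 0.49
v_s = 0.0802 cm/s


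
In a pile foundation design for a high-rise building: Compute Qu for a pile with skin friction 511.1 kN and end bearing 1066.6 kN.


Using Qu = Qf + Qb
Qu = 511.1 + 1066.6
Qu = 1577.7 kN


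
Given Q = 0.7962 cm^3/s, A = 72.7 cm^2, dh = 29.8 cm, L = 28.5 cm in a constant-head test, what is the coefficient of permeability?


Compute hydraulic gradient:
i = dh / L = 29.8 / 28.5 = 1.04561
Then apply Darcy's law:
k = Q / (A * i)
k = 0.7962 / (72.7 * 1.04561)
k = 0.7962 / 76.0161
k = 0.010474 cm/s


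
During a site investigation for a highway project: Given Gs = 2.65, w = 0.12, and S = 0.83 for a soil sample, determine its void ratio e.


Result: 0.3831

Derivation:
Using the relation e = Gs * w / S
e = 2.65 * 0.12 / 0.83
e = 0.3831


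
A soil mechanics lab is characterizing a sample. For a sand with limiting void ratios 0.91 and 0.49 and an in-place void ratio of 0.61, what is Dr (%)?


Using Dr = (e_max - e) / (e_max - e_min) * 100
e_max - e = 0.91 - 0.61 = 0.3
e_max - e_min = 0.91 - 0.49 = 0.42
Dr = 0.3 / 0.42 * 100
Dr = 71.43 %


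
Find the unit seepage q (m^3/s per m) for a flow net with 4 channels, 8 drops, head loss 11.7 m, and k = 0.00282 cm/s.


Convert k to m/s for unit consistency with H:
k = 0.00282 cm/s = 0.00282 / 100 m/s = 2.82e-05 m/s
Using q = k * H * Nf / Nd
Nf / Nd = 4 / 8 = 0.5
q = 2.82e-05 * 11.7 * 0.5
q = 0.000165 m^3/s per m
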